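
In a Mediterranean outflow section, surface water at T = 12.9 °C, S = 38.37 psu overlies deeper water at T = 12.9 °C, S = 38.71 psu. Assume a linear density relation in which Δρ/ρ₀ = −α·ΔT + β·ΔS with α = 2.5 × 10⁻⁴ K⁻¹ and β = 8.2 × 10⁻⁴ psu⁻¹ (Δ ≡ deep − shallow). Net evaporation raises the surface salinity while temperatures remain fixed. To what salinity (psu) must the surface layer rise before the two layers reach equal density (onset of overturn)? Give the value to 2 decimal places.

38.71 psu

Neutral buoyancy requires −α(T_deep − T_surf) + β(S_deep − S_surf′) = 0.
S_surf′ = S_deep − (α/β)·ΔT = 38.71 − (2.5 × 10⁻⁴/8.2 × 10⁻⁴)·(+0.0) = 38.7100 psu.
Increase required: 38.7100 − 38.37 = 0.3400 psu.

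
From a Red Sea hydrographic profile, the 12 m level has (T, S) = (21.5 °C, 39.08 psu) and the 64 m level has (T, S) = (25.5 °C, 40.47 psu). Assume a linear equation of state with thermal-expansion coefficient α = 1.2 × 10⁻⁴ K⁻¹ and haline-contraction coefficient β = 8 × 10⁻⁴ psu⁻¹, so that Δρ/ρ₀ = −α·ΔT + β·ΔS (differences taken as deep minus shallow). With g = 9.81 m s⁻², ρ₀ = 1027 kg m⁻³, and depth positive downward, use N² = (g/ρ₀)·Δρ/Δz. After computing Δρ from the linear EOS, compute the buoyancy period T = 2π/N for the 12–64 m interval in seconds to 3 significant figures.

ΔT = +4.0 K, ΔS = +1.39 psu (deep − shallow).
Δρ/ρ₀ = −αΔT + βΔS = -4.80 × 10⁻⁴ + 1.112 × 10⁻³ = 6.32 × 10⁻⁴, so Δρ ≈ 0.6491 kg m⁻³.
N² = (g/ρ₀)·Δρ/Δz = g·(Δρ/ρ₀)/Δz = 9.81 × 6.32 × 10⁻⁴ / 52 = 1.1923 × 10⁻⁴ s⁻².
N = √(1.1923 × 10⁻⁴) = 0.010919 rad s⁻¹ → T = 2π/N = 575.44 s ≈ 575 s.

575 s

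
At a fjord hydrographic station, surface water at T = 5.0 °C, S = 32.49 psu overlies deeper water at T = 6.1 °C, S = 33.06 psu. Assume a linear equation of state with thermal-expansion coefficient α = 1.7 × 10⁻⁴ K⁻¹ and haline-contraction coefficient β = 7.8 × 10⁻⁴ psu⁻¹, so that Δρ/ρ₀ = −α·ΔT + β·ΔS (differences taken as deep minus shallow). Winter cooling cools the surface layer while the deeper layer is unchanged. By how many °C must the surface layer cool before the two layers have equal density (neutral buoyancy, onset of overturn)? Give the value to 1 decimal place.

Neutral buoyancy requires Δρ = 0, i.e. −α(T_deep − T_surf′) + β(S_deep − S_surf) = 0.
T_surf′ = T_deep − (β/α)·ΔS = 6.1 − (7.8 × 10⁻⁴/1.7 × 10⁻⁴)·(+0.57) = 3.485 °C.
Cooling required: 5.0 − (3.485) = 1.515 °C.

1.5 °C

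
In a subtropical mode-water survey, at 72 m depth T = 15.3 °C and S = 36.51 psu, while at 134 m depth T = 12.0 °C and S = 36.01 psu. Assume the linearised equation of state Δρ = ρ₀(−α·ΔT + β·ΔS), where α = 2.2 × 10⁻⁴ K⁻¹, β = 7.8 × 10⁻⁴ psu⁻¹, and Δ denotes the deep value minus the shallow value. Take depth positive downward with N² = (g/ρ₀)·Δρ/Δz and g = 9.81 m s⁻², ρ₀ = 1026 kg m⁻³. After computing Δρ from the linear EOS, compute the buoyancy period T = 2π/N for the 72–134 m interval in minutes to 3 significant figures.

14.4 min

ΔT = -3.3 K, ΔS = -0.50 psu (deep − shallow).
Δρ/ρ₀ = −αΔT + βΔS = 7.26 × 10⁻⁴ − 3.90 × 10⁻⁴ = 3.36 × 10⁻⁴, so Δρ ≈ 0.3447 kg m⁻³.
N² = (g/ρ₀)·Δρ/Δz = g·(Δρ/ρ₀)/Δz = 9.81 × 3.36 × 10⁻⁴ / 62 = 5.3164 × 10⁻⁵ s⁻².
N = √(5.3164 × 10⁻⁵) = 7.2914 × 10⁻³ rad s⁻¹ → T = 2π/N = 861.73 s = 14.362 min ≈ 14.4 min.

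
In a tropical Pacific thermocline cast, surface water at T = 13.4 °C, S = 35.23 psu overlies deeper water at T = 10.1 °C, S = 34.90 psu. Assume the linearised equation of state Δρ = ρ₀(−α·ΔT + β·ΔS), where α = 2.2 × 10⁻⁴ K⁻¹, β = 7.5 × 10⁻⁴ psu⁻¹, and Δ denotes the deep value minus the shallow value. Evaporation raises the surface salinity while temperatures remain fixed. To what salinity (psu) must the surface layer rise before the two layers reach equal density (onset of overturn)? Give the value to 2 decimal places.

35.87 psu

Neutral buoyancy requires −α(T_deep − T_surf) + β(S_deep − S_surf′) = 0.
S_surf′ = S_deep − (α/β)·ΔT = 34.90 − (2.2 × 10⁻⁴/7.5 × 10⁻⁴)·(-3.3) = 35.8680 psu.
Increase required: 35.8680 − 35.23 = 0.6380 psu.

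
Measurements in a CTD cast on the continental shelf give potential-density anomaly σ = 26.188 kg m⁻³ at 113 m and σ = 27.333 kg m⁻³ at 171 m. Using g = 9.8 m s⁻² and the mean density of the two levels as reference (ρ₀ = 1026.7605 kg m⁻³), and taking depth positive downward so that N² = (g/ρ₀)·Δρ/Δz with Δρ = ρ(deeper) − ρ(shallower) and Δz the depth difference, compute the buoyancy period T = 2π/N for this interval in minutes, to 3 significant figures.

Δρ = 1027.333 − 1026.188 = 1.145 kg m⁻³ over Δz = 171 − 113 = 58 m.
N² = (9.8/1026.7605) × (1.145/58) = 1.8842 × 10⁻⁴ s⁻².
N = √(1.8842 × 10⁻⁴) = 0.013727 rad s⁻¹, so T = 2π/N = 457.72 s = 7.6287 min ≈ 7.63 min.

7.63 min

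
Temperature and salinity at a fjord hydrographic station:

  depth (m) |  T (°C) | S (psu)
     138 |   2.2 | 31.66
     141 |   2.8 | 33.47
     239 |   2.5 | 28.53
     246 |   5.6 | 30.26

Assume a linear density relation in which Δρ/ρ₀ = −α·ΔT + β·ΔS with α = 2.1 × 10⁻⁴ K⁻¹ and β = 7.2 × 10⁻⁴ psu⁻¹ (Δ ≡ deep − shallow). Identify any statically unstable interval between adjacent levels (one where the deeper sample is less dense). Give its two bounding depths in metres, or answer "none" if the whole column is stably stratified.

Evaluate Δρ/ρ₀ = −αΔT + βΔS across each adjacent pair:
  138–141 m: −αΔT+βΔS = −(2.1 × 10⁻⁴)(+0.6)+(7.2 × 10⁻⁴)(+1.81) = 1.2 × 10⁻³ → stable
  141–239 m: −αΔT+βΔS = −(2.1 × 10⁻⁴)(-0.3)+(7.2 × 10⁻⁴)(-4.94) = -3.5 × 10⁻³ → UNSTABLE
  239–246 m: −αΔT+βΔS = −(2.1 × 10⁻⁴)(+3.1)+(7.2 × 10⁻⁴)(+1.73) = 5.9 × 10⁻⁴ → stable
The 141–239 m interval has Δρ < 0: lighter water underlies denser water.

141–239 m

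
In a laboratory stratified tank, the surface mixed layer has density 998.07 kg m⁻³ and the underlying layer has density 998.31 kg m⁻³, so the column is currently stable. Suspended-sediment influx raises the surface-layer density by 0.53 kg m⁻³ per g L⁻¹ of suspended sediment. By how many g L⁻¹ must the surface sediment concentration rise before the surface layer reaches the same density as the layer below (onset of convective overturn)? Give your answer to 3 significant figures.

0.453 g L⁻¹

Density deficit of the surface layer: 998.31 − 998.07 = 0.24 kg m⁻³.
Required change = 0.24 / 0.53 = 0.453 g L⁻¹.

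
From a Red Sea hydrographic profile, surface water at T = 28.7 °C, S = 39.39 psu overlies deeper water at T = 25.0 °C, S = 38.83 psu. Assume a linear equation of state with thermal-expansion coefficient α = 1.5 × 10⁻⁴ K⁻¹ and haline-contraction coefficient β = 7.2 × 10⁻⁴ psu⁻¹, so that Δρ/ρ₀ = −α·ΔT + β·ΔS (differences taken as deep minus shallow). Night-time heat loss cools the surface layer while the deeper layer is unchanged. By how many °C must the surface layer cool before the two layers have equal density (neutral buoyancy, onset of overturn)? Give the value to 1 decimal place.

Neutral buoyancy requires Δρ = 0, i.e. −α(T_deep − T_surf′) + β(S_deep − S_surf) = 0.
T_surf′ = T_deep − (β/α)·ΔS = 25.0 − (7.2 × 10⁻⁴/1.5 × 10⁻⁴)·(-0.56) = 27.688 °C.
Cooling required: 28.7 − (27.688) = 1.012 °C.

1.0 °C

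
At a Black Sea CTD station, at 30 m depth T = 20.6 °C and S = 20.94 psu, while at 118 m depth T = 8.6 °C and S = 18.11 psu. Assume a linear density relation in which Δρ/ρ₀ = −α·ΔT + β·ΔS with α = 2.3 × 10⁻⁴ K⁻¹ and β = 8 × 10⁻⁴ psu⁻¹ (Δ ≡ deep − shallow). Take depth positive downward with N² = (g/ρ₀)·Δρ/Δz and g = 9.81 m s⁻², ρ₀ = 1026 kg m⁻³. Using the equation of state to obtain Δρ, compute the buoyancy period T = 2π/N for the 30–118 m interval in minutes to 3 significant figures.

14.1 min

ΔT = -12.0 K, ΔS = -2.83 psu (deep − shallow).
Δρ/ρ₀ = −αΔT + βΔS = 2.76 × 10⁻³ − 2.264 × 10⁻³ = 4.96 × 10⁻⁴, so Δρ ≈ 0.5089 kg m⁻³.
N² = (g/ρ₀)·Δρ/Δz = g·(Δρ/ρ₀)/Δz = 9.81 × 4.96 × 10⁻⁴ / 88 = 5.5293 × 10⁻⁵ s⁻².
N = √(5.5293 × 10⁻⁵) = 7.4359 × 10⁻³ rad s⁻¹ → T = 2π/N = 844.98 s = 14.083 min ≈ 14.1 min.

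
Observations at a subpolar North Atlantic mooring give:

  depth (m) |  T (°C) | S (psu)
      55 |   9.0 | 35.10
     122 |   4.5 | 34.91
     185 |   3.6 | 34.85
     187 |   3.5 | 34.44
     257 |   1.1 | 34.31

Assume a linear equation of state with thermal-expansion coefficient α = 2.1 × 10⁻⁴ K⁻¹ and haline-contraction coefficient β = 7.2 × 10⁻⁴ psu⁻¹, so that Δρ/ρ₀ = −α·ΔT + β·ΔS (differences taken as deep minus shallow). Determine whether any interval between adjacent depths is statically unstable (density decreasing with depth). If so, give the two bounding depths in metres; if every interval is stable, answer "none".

Evaluate Δρ/ρ₀ = −αΔT + βΔS across each adjacent pair:
  55–122 m: −αΔT+βΔS = −(2.1 × 10⁻⁴)(-4.5)+(7.2 × 10⁻⁴)(-0.19) = 8.1 × 10⁻⁴ → stable
  122–185 m: −αΔT+βΔS = −(2.1 × 10⁻⁴)(-0.9)+(7.2 × 10⁻⁴)(-0.06) = 1.5 × 10⁻⁴ → stable
  185–187 m: −αΔT+βΔS = −(2.1 × 10⁻⁴)(-0.1)+(7.2 × 10⁻⁴)(-0.41) = -2.7 × 10⁻⁴ → UNSTABLE
  187–257 m: −αΔT+βΔS = −(2.1 × 10⁻⁴)(-2.4)+(7.2 × 10⁻⁴)(-0.13) = 4.1 × 10⁻⁴ → stable
The 185–187 m interval has Δρ < 0: lighter water underlies denser water.

185–187 m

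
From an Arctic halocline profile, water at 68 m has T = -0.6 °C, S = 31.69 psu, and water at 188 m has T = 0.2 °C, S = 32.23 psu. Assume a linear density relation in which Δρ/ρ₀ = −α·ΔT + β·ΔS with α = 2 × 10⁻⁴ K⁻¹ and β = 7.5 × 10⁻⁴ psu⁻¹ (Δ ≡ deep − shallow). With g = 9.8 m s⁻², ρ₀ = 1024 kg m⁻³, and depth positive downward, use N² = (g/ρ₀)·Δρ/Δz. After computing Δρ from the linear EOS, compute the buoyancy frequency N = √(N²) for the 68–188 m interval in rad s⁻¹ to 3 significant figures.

ΔT = +0.8 K, ΔS = +0.54 psu (deep − shallow).
Δρ/ρ₀ = −αΔT + βΔS = -1.60 × 10⁻⁴ + 4.05 × 10⁻⁴ = 2.45 × 10⁻⁴, so Δρ ≈ 0.2509 kg m⁻³.
N² = (g/ρ₀)·Δρ/Δz = g·(Δρ/ρ₀)/Δz = 9.8 × 2.45 × 10⁻⁴ / 120 = 2.0008 × 10⁻⁵ s⁻².
N = √(2.0008 × 10⁻⁵) = 4.4730 × 10⁻³ rad s⁻¹ ≈ 4.47 × 10⁻³ rad s⁻¹.

4.47 × 10⁻³ rad s⁻¹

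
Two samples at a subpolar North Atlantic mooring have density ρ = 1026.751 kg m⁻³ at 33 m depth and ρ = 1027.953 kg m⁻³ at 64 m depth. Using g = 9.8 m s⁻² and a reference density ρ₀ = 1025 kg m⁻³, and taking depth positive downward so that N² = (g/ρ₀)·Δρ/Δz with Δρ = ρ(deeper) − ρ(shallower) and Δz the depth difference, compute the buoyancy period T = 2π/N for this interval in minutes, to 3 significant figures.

Δρ = 1027.953 − 1026.751 = 1.202 kg m⁻³ over Δz = 64 − 33 = 31 m.
N² = (9.8/1025) × (1.202/31) = 3.7072 × 10⁻⁴ s⁻².
N = √(3.7072 × 10⁻⁴) = 0.019254 rad s⁻¹, so T = 2π/N = 326.33 s = 5.4388 min ≈ 5.44 min.

5.44 min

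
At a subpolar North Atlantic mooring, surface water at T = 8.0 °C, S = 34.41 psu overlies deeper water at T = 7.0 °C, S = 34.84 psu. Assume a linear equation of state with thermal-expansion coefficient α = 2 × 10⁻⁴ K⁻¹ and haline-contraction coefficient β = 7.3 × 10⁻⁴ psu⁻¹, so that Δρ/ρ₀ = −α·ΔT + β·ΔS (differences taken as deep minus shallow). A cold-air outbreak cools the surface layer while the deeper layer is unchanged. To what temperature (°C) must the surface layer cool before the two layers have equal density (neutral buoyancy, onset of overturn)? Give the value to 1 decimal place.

Neutral buoyancy requires Δρ = 0, i.e. −α(T_deep − T_surf′) + β(S_deep − S_surf) = 0.
T_surf′ = T_deep − (β/α)·ΔS = 7.0 − (7.3 × 10⁻⁴/2 × 10⁻⁴)·(+0.43) = 5.431 °C.
Cooling required: 8.0 − (5.431) = 2.569 °C.

5.4 °C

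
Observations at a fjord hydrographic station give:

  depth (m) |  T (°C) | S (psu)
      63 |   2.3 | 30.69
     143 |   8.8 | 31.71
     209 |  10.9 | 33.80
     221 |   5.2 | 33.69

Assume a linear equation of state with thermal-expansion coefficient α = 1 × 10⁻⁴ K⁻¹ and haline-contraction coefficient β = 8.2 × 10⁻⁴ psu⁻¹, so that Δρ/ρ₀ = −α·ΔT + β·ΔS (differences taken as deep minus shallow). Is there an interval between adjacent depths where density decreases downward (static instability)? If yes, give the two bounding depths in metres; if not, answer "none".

Evaluate Δρ/ρ₀ = −αΔT + βΔS across each adjacent pair:
  63–143 m: −αΔT+βΔS = −(1 × 10⁻⁴)(+6.5)+(8.2 × 10⁻⁴)(+1.02) = 1.9 × 10⁻⁴ → stable
  143–209 m: −αΔT+βΔS = −(1 × 10⁻⁴)(+2.1)+(8.2 × 10⁻⁴)(+2.09) = 1.5 × 10⁻³ → stable
  209–221 m: −αΔT+βΔS = −(1 × 10⁻⁴)(-5.7)+(8.2 × 10⁻⁴)(-0.11) = 4.8 × 10⁻⁴ → stable
Every interval has Δρ > 0: the column is stably stratified throughout.

none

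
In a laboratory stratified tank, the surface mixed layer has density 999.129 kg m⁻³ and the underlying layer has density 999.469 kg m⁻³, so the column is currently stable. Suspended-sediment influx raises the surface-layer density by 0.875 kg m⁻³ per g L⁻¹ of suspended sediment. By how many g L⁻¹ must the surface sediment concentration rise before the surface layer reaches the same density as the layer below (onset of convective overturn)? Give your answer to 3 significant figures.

Density deficit of the surface layer: 999.469 − 999.129 = 0.34 kg m⁻³.
Required change = 0.34 / 0.875 = 0.389 g L⁻¹.

0.389 g L⁻¹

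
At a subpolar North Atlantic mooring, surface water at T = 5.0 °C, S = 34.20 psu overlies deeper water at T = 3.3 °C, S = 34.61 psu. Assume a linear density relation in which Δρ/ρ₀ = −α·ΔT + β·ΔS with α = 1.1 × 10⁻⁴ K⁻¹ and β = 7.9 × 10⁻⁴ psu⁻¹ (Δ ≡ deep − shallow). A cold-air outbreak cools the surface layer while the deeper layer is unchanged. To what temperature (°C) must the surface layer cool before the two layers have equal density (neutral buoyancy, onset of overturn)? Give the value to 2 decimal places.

Neutral buoyancy requires Δρ = 0, i.e. −α(T_deep − T_surf′) + β(S_deep − S_surf) = 0.
T_surf′ = T_deep − (β/α)·ΔS = 3.3 − (7.9 × 10⁻⁴/1.1 × 10⁻⁴)·(+0.41) = 0.3555 °C.
Cooling required: 5.0 − (0.3555) = 4.6445 °C.

0.36 °C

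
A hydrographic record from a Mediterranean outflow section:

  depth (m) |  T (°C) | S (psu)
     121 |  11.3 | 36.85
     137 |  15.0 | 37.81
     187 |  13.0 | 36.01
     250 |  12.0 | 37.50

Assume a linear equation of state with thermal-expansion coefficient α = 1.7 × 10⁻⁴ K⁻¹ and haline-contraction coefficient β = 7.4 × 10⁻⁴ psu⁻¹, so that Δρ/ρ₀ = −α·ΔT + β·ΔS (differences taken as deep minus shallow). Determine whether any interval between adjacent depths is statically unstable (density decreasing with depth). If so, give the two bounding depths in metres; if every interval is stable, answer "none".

137–187 m

Evaluate Δρ/ρ₀ = −αΔT + βΔS across each adjacent pair:
  121–137 m: −αΔT+βΔS = −(1.7 × 10⁻⁴)(+3.7)+(7.4 × 10⁻⁴)(+0.96) = 8.1 × 10⁻⁵ → stable
  137–187 m: −αΔT+βΔS = −(1.7 × 10⁻⁴)(-2.0)+(7.4 × 10⁻⁴)(-1.80) = -9.9 × 10⁻⁴ → UNSTABLE
  187–250 m: −αΔT+βΔS = −(1.7 × 10⁻⁴)(-1.0)+(7.4 × 10⁻⁴)(+1.49) = 1.3 × 10⁻³ → stable
The 137–187 m interval has Δρ < 0: lighter water underlies denser water.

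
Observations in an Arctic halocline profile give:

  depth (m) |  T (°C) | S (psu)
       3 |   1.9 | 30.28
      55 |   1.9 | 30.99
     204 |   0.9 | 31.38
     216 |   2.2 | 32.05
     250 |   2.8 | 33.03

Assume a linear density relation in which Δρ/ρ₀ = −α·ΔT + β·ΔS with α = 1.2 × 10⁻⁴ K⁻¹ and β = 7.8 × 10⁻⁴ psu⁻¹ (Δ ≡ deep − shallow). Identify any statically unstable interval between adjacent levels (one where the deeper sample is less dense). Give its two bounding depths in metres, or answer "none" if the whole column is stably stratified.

Evaluate Δρ/ρ₀ = −αΔT + βΔS across each adjacent pair:
  3–55 m: −αΔT+βΔS = −(1.2 × 10⁻⁴)(+0.0)+(7.8 × 10⁻⁴)(+0.71) = 5.5 × 10⁻⁴ → stable
  55–204 m: −αΔT+βΔS = −(1.2 × 10⁻⁴)(-1.0)+(7.8 × 10⁻⁴)(+0.39) = 4.2 × 10⁻⁴ → stable
  204–216 m: −αΔT+βΔS = −(1.2 × 10⁻⁴)(+1.3)+(7.8 × 10⁻⁴)(+0.67) = 3.7 × 10⁻⁴ → stable
  216–250 m: −αΔT+βΔS = −(1.2 × 10⁻⁴)(+0.6)+(7.8 × 10⁻⁴)(+0.98) = 6.9 × 10⁻⁴ → stable
Every interval has Δρ > 0: the column is stably stratified throughout.

none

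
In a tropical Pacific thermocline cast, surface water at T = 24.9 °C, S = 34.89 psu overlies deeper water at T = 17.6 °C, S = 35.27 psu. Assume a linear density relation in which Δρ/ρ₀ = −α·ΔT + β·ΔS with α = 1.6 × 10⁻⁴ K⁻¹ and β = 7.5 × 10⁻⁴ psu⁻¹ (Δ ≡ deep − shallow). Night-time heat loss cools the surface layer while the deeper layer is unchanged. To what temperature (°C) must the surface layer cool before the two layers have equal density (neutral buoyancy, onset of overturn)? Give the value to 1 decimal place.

Neutral buoyancy requires Δρ = 0, i.e. −α(T_deep − T_surf′) + β(S_deep − S_surf) = 0.
T_surf′ = T_deep − (β/α)·ΔS = 17.6 − (7.5 × 10⁻⁴/1.6 × 10⁻⁴)·(+0.38) = 15.819 °C.
Cooling required: 24.9 − (15.819) = 9.081 °C.

15.8 °C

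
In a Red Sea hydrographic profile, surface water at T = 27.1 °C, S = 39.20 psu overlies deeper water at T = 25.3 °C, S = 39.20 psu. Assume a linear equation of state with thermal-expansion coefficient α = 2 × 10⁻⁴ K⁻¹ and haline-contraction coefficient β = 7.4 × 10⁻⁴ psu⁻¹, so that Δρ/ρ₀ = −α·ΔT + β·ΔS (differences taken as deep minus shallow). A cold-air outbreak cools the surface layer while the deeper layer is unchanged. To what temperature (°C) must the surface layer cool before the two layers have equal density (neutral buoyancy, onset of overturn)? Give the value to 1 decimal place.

25.3 °C

Neutral buoyancy requires Δρ = 0, i.e. −α(T_deep − T_surf′) + β(S_deep − S_surf) = 0.
T_surf′ = T_deep − (β/α)·ΔS = 25.3 − (7.4 × 10⁻⁴/2 × 10⁻⁴)·(+0.00) = 25.300 °C.
Cooling required: 27.1 − (25.300) = 1.800 °C.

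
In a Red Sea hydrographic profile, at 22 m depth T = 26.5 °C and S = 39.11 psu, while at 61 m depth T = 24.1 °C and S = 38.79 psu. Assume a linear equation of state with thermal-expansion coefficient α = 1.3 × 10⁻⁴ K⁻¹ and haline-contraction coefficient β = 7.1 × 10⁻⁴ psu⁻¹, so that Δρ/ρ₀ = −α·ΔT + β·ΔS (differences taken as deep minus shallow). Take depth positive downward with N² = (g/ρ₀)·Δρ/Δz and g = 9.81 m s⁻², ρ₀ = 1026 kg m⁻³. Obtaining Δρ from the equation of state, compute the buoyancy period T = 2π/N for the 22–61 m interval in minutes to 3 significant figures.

ΔT = -2.4 K, ΔS = -0.32 psu (deep − shallow).
Δρ/ρ₀ = −αΔT + βΔS = 3.12 × 10⁻⁴ − 2.272 × 10⁻⁴ = 8.48 × 10⁻⁵, so Δρ ≈ 0.08700 kg m⁻³.
N² = (g/ρ₀)·Δρ/Δz = g·(Δρ/ρ₀)/Δz = 9.81 × 8.48 × 10⁻⁵ / 39 = 2.1330 × 10⁻⁵ s⁻².
N = √(2.1330 × 10⁻⁵) = 4.6184 × 10⁻³ rad s⁻¹ → T = 2π/N = 1.3605 × 10³ s = 22.675 min ≈ 22.7 min.

22.7 min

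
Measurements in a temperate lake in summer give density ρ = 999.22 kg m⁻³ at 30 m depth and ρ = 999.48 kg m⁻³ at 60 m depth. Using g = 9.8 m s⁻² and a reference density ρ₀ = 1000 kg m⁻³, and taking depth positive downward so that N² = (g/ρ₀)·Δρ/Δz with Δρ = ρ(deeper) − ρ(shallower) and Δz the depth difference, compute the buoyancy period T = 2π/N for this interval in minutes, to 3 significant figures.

11.4 min

Δρ = 999.48 − 999.22 = 0.26 kg m⁻³ over Δz = 60 − 30 = 30 m.
N² = (9.8/1000) × (0.26/30) = 8.4933 × 10⁻⁵ s⁻².
N = √(8.4933 × 10⁻⁵) = 9.2159 × 10⁻³ rad s⁻¹, so T = 2π/N = 681.78 s = 11.363 min ≈ 11.4 min.
A positive N² confirms static stability across the interval.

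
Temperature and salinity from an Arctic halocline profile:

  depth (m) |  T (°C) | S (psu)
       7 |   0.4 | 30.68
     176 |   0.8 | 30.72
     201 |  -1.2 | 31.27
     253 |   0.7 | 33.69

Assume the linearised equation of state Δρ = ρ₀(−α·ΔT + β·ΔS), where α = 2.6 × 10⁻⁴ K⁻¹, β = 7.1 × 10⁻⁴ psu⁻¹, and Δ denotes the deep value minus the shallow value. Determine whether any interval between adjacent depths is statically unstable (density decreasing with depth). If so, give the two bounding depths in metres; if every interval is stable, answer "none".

Evaluate Δρ/ρ₀ = −αΔT + βΔS across each adjacent pair:
  7–176 m: −αΔT+βΔS = −(2.6 × 10⁻⁴)(+0.4)+(7.1 × 10⁻⁴)(+0.04) = -7.6 × 10⁻⁵ → UNSTABLE
  176–201 m: −αΔT+βΔS = −(2.6 × 10⁻⁴)(-2.0)+(7.1 × 10⁻⁴)(+0.55) = 9.1 × 10⁻⁴ → stable
  201–253 m: −αΔT+βΔS = −(2.6 × 10⁻⁴)(+1.9)+(7.1 × 10⁻⁴)(+2.42) = 1.2 × 10⁻³ → stable
The 7–176 m interval has Δρ < 0: lighter water underlies denser water.

7–176 m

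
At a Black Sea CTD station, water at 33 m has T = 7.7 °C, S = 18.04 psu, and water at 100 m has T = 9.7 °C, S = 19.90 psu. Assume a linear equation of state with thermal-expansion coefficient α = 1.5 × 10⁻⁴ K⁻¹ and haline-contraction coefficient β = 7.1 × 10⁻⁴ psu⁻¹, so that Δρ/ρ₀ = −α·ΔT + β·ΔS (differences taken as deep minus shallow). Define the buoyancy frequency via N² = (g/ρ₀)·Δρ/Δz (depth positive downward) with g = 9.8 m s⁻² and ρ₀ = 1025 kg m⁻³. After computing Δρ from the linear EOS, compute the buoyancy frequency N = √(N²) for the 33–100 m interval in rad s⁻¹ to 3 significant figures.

ΔT = +2.0 K, ΔS = +1.86 psu (deep − shallow).
Δρ/ρ₀ = −αΔT + βΔS = -3.00 × 10⁻⁴ + 1.3206 × 10⁻³ = 1.0206 × 10⁻³, so Δρ ≈ 1.046 kg m⁻³.
N² = (g/ρ₀)·Δρ/Δz = g·(Δρ/ρ₀)/Δz = 9.8 × 1.0206 × 10⁻³ / 67 = 1.4928 × 10⁻⁴ s⁻².
N = √(1.4928 × 10⁻⁴) = 0.012218 rad s⁻¹ ≈ 0.0122 rad s⁻¹.

0.0122 rad s⁻¹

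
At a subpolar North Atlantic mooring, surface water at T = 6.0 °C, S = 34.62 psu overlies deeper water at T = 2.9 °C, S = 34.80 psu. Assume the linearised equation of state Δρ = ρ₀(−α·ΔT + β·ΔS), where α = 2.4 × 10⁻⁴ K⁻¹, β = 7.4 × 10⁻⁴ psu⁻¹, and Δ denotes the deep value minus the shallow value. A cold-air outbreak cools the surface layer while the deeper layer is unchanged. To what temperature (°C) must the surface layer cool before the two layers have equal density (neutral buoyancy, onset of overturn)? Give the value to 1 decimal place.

2.3 °C

Neutral buoyancy requires Δρ = 0, i.e. −α(T_deep − T_surf′) + β(S_deep − S_surf) = 0.
T_surf′ = T_deep − (β/α)·ΔS = 2.9 − (7.4 × 10⁻⁴/2.4 × 10⁻⁴)·(+0.18) = 2.345 °C.
Cooling required: 6.0 − (2.345) = 3.655 °C.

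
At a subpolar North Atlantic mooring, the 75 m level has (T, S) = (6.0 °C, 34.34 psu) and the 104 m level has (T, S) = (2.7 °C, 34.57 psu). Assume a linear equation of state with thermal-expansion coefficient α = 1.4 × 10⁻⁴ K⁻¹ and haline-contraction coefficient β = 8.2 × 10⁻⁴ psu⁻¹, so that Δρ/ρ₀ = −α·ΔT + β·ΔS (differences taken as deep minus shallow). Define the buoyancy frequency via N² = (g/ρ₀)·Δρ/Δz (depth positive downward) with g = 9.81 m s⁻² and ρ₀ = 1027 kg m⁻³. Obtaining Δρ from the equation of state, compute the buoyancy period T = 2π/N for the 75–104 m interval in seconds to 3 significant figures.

424 s

ΔT = -3.3 K, ΔS = +0.23 psu (deep − shallow).
Δρ/ρ₀ = −αΔT + βΔS = 4.62 × 10⁻⁴ + 1.886 × 10⁻⁴ = 6.506 × 10⁻⁴, so Δρ ≈ 0.6682 kg m⁻³.
N² = (g/ρ₀)·Δρ/Δz = g·(Δρ/ρ₀)/Δz = 9.81 × 6.506 × 10⁻⁴ / 29 = 2.2008 × 10⁻⁴ s⁻².
N = √(2.2008 × 10⁻⁴) = 0.014835 rad s⁻¹ → T = 2π/N = 423.54 s ≈ 424 s.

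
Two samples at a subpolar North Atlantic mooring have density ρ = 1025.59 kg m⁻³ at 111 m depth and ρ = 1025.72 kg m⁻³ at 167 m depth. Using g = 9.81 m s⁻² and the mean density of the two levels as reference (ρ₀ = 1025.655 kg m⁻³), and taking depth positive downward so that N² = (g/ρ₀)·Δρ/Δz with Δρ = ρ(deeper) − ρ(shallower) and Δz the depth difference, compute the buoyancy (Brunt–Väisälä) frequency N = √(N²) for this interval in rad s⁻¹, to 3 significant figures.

Δρ = 1025.72 − 1025.59 = 0.13 kg m⁻³ over Δz = 167 − 111 = 56 m.
N² = (9.81/1025.655) × (0.13/56) = 2.2204 × 10⁻⁵ s⁻².
N = √(2.2204 × 10⁻⁵) = 4.7121 × 10⁻³ rad s⁻¹ ≈ 4.71 × 10⁻³ rad s⁻¹.

4.71 × 10⁻³ rad s⁻¹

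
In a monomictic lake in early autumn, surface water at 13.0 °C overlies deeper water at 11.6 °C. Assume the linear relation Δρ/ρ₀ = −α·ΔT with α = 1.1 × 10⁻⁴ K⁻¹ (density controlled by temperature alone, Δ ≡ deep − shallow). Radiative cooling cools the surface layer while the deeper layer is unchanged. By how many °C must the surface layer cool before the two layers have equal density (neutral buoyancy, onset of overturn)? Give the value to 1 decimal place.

1.4 °C

With temperature the only control, equal density requires T_surf′ = T_deep.
T_surf′ = 11.6 °C.
Cooling required: 13.0 − 11.6 = 1.4 °C.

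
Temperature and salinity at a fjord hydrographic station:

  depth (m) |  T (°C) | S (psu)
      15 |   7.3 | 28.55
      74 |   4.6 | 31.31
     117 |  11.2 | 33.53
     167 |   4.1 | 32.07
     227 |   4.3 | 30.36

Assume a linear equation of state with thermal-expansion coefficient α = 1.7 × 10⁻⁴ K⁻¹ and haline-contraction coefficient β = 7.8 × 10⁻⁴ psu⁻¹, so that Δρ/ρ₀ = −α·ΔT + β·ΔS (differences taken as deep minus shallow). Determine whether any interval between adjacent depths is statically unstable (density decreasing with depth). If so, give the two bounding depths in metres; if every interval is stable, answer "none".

Evaluate Δρ/ρ₀ = −αΔT + βΔS across each adjacent pair:
  15–74 m: −αΔT+βΔS = −(1.7 × 10⁻⁴)(-2.7)+(7.8 × 10⁻⁴)(+2.76) = 2.6 × 10⁻³ → stable
  74–117 m: −αΔT+βΔS = −(1.7 × 10⁻⁴)(+6.6)+(7.8 × 10⁻⁴)(+2.22) = 6.1 × 10⁻⁴ → stable
  117–167 m: −αΔT+βΔS = −(1.7 × 10⁻⁴)(-7.1)+(7.8 × 10⁻⁴)(-1.46) = 6.8 × 10⁻⁵ → stable
  167–227 m: −αΔT+βΔS = −(1.7 × 10⁻⁴)(+0.2)+(7.8 × 10⁻⁴)(-1.71) = -1.4 × 10⁻³ → UNSTABLE
The 167–227 m interval has Δρ < 0: lighter water underlies denser water.

167–227 m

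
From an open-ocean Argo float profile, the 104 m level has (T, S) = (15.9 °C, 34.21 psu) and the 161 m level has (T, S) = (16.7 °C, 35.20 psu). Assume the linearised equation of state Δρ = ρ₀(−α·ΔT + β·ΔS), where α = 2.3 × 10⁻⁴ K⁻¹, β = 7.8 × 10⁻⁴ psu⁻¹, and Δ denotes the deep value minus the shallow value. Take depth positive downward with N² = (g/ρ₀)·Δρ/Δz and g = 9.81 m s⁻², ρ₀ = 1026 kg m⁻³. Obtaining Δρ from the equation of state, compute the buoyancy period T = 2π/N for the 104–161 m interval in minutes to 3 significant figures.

10.4 min

ΔT = +0.8 K, ΔS = +0.99 psu (deep − shallow).
Δρ/ρ₀ = −αΔT + βΔS = -1.84 × 10⁻⁴ + 7.722 × 10⁻⁴ = 5.882 × 10⁻⁴, so Δρ ≈ 0.6035 kg m⁻³.
N² = (g/ρ₀)·Δρ/Δz = g·(Δρ/ρ₀)/Δz = 9.81 × 5.882 × 10⁻⁴ / 57 = 1.0123 × 10⁻⁴ s⁻².
N = √(1.0123 × 10⁻⁴) = 0.010061 rad s⁻¹ → T = 2π/N = 624.51 s = 10.409 min ≈ 10.4 min.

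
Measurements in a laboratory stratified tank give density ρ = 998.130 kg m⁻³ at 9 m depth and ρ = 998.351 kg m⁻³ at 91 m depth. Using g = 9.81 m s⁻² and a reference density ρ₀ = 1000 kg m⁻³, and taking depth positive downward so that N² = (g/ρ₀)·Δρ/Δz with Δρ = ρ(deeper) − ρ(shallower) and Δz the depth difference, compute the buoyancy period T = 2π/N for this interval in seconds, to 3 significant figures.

Δρ = 998.351 − 998.130 = 0.221 kg m⁻³ over Δz = 91 − 9 = 82 m.
N² = (9.81/1000) × (0.221/82) = 2.6439 × 10⁻⁵ s⁻².
N = √(2.6439 × 10⁻⁵) = 5.1419 × 10⁻³ rad s⁻¹, so T = 2π/N = 1.2220 × 10³ s ≈ 1.22 × 10³ s.

1.22 × 10³ s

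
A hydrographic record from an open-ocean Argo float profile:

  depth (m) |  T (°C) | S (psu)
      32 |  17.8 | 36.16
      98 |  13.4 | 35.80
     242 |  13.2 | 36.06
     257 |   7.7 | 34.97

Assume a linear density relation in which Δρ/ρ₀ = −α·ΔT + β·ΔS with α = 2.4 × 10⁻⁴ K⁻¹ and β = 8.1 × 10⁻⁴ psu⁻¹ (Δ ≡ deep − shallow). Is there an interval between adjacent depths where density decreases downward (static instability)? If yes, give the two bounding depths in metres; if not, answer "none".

none

Evaluate Δρ/ρ₀ = −αΔT + βΔS across each adjacent pair:
  32–98 m: −αΔT+βΔS = −(2.4 × 10⁻⁴)(-4.4)+(8.1 × 10⁻⁴)(-0.36) = 7.6 × 10⁻⁴ → stable
  98–242 m: −αΔT+βΔS = −(2.4 × 10⁻⁴)(-0.2)+(8.1 × 10⁻⁴)(+0.26) = 2.6 × 10⁻⁴ → stable
  242–257 m: −αΔT+βΔS = −(2.4 × 10⁻⁴)(-5.5)+(8.1 × 10⁻⁴)(-1.09) = 4.4 × 10⁻⁴ → stable
Every interval has Δρ > 0: the column is stably stratified throughout.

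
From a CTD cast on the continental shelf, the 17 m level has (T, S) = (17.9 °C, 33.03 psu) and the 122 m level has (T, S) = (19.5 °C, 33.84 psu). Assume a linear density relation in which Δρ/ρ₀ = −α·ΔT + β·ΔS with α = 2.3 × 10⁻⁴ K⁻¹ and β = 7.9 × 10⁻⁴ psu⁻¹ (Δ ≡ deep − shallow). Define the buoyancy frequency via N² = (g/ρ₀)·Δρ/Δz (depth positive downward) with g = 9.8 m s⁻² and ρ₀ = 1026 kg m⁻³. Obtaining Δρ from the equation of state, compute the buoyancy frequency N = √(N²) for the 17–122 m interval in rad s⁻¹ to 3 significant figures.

5.04 × 10⁻³ rad s⁻¹

ΔT = +1.6 K, ΔS = +0.81 psu (deep − shallow).
Δρ/ρ₀ = −αΔT + βΔS = -3.68 × 10⁻⁴ + 6.399 × 10⁻⁴ = 2.719 × 10⁻⁴, so Δρ ≈ 0.2790 kg m⁻³.
N² = (g/ρ₀)·Δρ/Δz = g·(Δρ/ρ₀)/Δz = 9.8 × 2.719 × 10⁻⁴ / 105 = 2.5377 × 10⁻⁵ s⁻².
N = √(2.5377 × 10⁻⁵) = 5.0376 × 10⁻³ rad s⁻¹ ≈ 5.04 × 10⁻³ rad s⁻¹.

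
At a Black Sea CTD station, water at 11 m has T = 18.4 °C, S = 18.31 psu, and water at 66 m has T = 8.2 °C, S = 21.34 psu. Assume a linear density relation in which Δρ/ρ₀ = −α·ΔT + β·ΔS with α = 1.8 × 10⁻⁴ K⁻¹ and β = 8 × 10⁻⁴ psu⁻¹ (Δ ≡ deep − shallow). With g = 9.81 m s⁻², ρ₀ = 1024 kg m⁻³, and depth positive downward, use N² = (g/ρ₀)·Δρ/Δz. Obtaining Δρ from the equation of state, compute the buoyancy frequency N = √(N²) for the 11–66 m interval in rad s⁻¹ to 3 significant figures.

ΔT = -10.2 K, ΔS = +3.03 psu (deep − shallow).
Δρ/ρ₀ = −αΔT + βΔS = 1.836 × 10⁻³ + 2.424 × 10⁻³ = 4.26 × 10⁻³, so Δρ ≈ 4.362 kg m⁻³.
N² = (g/ρ₀)·Δρ/Δz = g·(Δρ/ρ₀)/Δz = 9.81 × 4.26 × 10⁻³ / 55 = 7.5983 × 10⁻⁴ s⁻².
N = √(7.5983 × 10⁻⁴) = 0.027565 rad s⁻¹ ≈ 0.0276 rad s⁻¹.

0.0276 rad s⁻¹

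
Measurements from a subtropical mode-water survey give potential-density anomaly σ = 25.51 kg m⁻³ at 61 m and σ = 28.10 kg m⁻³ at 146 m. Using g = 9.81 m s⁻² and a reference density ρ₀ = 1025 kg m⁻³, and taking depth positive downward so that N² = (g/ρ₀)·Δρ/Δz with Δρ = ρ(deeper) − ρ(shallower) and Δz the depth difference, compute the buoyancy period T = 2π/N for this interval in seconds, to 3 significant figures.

Δρ = 1028.10 − 1025.51 = 2.59 kg m⁻³ over Δz = 146 − 61 = 85 m.
N² = (9.81/1025) × (2.59/85) = 2.9163 × 10⁻⁴ s⁻².
N = √(2.9163 × 10⁻⁴) = 0.017077 rad s⁻¹, so T = 2π/N = 367.93 s ≈ 368 s.

368 s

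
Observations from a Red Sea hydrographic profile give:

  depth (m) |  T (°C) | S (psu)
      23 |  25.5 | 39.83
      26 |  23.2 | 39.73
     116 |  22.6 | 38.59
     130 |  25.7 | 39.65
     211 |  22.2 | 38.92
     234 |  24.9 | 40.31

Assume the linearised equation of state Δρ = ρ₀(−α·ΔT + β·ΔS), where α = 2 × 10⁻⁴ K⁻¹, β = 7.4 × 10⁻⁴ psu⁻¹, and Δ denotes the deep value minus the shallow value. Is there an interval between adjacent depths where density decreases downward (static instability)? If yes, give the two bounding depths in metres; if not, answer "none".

Evaluate Δρ/ρ₀ = −αΔT + βΔS across each adjacent pair:
  23–26 m: −αΔT+βΔS = −(2 × 10⁻⁴)(-2.3)+(7.4 × 10⁻⁴)(-0.10) = 3.9 × 10⁻⁴ → stable
  26–116 m: −αΔT+βΔS = −(2 × 10⁻⁴)(-0.6)+(7.4 × 10⁻⁴)(-1.14) = -7.2 × 10⁻⁴ → UNSTABLE
  116–130 m: −αΔT+βΔS = −(2 × 10⁻⁴)(+3.1)+(7.4 × 10⁻⁴)(+1.06) = 1.6 × 10⁻⁴ → stable
  130–211 m: −αΔT+βΔS = −(2 × 10⁻⁴)(-3.5)+(7.4 × 10⁻⁴)(-0.73) = 1.6 × 10⁻⁴ → stable
  211–234 m: −αΔT+βΔS = −(2 × 10⁻⁴)(+2.7)+(7.4 × 10⁻⁴)(+1.39) = 4.9 × 10⁻⁴ → stable
The 26–116 m interval has Δρ < 0: lighter water underlies denser water.

26–116 m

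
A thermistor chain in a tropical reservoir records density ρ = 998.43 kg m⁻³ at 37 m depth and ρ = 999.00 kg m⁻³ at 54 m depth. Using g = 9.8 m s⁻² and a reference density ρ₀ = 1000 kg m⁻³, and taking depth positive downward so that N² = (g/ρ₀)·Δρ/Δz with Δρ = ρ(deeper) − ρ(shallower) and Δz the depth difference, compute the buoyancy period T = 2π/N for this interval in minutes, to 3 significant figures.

Δρ = 999.00 − 998.43 = 0.57 kg m⁻³ over Δz = 54 − 37 = 17 m.
N² = (9.8/1000) × (0.57/17) = 3.2859 × 10⁻⁴ s⁻².
N = √(3.2859 × 10⁻⁴) = 0.018127 rad s⁻¹, so T = 2π/N = 346.62 s = 5.7770 min ≈ 5.78 min.

5.78 min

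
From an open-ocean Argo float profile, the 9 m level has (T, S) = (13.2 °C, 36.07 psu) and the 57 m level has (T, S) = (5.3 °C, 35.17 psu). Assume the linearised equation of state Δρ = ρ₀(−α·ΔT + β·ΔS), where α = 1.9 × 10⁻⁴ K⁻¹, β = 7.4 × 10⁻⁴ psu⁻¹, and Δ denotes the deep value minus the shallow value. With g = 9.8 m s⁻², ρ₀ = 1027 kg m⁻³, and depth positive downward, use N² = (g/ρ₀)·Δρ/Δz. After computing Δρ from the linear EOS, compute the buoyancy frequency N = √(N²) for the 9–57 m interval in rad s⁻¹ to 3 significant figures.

0.0131 rad s⁻¹

ΔT = -7.9 K, ΔS = -0.90 psu (deep − shallow).
Δρ/ρ₀ = −αΔT + βΔS = 1.501 × 10⁻³ − 6.66 × 10⁻⁴ = 8.35 × 10⁻⁴, so Δρ ≈ 0.8575 kg m⁻³.
N² = (g/ρ₀)·Δρ/Δz = g·(Δρ/ρ₀)/Δz = 9.8 × 8.35 × 10⁻⁴ / 48 = 1.7048 × 10⁻⁴ s⁻².
N = √(1.7048 × 10⁻⁴) = 0.013057 rad s⁻¹ ≈ 0.0131 rad s⁻¹.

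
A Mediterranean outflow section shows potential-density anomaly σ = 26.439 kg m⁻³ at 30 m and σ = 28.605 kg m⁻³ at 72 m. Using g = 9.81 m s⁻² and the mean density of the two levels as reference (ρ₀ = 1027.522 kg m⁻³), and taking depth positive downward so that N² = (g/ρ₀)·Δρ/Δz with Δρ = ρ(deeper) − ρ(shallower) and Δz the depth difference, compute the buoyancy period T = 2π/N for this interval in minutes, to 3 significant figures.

4.72 min

Δρ = 1028.605 − 1026.439 = 2.166 kg m⁻³ over Δz = 72 − 30 = 42 m.
N² = (9.81/1027.522) × (2.166/42) = 4.9236 × 10⁻⁴ s⁻².
N = √(4.9236 × 10⁻⁴) = 0.022189 rad s⁻¹, so T = 2π/N = 283.17 s = 4.7195 min ≈ 4.72 min.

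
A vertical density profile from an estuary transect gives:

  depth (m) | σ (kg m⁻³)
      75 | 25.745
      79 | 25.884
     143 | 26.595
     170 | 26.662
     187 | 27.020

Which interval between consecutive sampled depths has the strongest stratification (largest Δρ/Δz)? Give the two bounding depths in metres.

Compute the density gradient over each adjacent pair:
  75–79 m: Δρ/Δz = 0.139/4 = 0.035 kg m⁻⁴
  79–143 m: Δρ/Δz = 0.711/64 = 0.011 kg m⁻⁴
  143–170 m: Δρ/Δz = 0.067/27 = 2.5 × 10⁻³ kg m⁻⁴
  170–187 m: Δρ/Δz = 0.358/17 = 0.021 kg m⁻⁴
The largest gradient is in the 75–79 m interval — the pycnocline.

75–79 m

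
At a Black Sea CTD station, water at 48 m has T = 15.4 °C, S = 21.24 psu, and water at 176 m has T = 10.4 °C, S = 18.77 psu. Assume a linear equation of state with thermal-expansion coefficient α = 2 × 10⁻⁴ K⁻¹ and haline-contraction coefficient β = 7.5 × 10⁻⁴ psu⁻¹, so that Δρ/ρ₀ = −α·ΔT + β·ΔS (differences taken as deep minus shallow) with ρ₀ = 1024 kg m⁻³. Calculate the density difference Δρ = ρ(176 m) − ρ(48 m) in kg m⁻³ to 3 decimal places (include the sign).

-0.873 kg m⁻³

ΔT = -5.0 K, ΔS = -2.47 psu (deep − shallow).
Δρ/ρ₀ = −(2 × 10⁻⁴)(-5.0) + (7.5 × 10⁻⁴)(-2.47) = -8.525 × 10⁻⁴.
Δρ = 1024 × (-8.525 × 10⁻⁴) = -0.873 kg m⁻³.
Negative Δρ: lighter below, statically unstable.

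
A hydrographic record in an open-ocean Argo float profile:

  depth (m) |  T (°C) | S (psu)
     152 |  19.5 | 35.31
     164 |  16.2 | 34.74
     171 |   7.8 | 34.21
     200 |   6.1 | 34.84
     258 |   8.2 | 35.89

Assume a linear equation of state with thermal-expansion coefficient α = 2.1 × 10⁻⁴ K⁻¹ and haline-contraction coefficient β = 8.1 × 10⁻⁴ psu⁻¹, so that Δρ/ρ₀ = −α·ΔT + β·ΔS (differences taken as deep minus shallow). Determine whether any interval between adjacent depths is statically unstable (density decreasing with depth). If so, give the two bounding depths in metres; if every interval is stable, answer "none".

Evaluate Δρ/ρ₀ = −αΔT + βΔS across each adjacent pair:
  152–164 m: −αΔT+βΔS = −(2.1 × 10⁻⁴)(-3.3)+(8.1 × 10⁻⁴)(-0.57) = 2.3 × 10⁻⁴ → stable
  164–171 m: −αΔT+βΔS = −(2.1 × 10⁻⁴)(-8.4)+(8.1 × 10⁻⁴)(-0.53) = 1.3 × 10⁻³ → stable
  171–200 m: −αΔT+βΔS = −(2.1 × 10⁻⁴)(-1.7)+(8.1 × 10⁻⁴)(+0.63) = 8.7 × 10⁻⁴ → stable
  200–258 m: −αΔT+βΔS = −(2.1 × 10⁻⁴)(+2.1)+(8.1 × 10⁻⁴)(+1.05) = 4.1 × 10⁻⁴ → stable
Every interval has Δρ > 0: the column is stably stratified throughout.

none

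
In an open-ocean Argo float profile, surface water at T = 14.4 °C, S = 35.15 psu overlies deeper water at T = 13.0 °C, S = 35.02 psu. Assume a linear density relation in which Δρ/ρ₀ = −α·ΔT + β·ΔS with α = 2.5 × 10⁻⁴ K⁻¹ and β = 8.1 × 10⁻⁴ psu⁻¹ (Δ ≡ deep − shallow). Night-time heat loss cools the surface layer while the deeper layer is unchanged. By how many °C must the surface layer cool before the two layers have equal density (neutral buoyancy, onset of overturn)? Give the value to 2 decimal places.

0.98 °C

Neutral buoyancy requires Δρ = 0, i.e. −α(T_deep − T_surf′) + β(S_deep − S_surf) = 0.
T_surf′ = T_deep − (β/α)·ΔS = 13.0 − (8.1 × 10⁻⁴/2.5 × 10⁻⁴)·(-0.13) = 13.4212 °C.
Cooling required: 14.4 − (13.4212) = 0.9788 °C.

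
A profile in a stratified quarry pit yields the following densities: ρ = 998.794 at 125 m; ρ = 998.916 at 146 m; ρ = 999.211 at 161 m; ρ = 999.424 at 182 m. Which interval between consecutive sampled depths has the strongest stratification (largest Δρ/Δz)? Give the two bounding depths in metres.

146–161 m

Compute the density gradient over each adjacent pair:
  125–146 m: Δρ/Δz = 0.122/21 = 5.8 × 10⁻³ kg m⁻⁴
  146–161 m: Δρ/Δz = 0.295/15 = 0.020 kg m⁻⁴
  161–182 m: Δρ/Δz = 0.213/21 = 0.010 kg m⁻⁴
The largest gradient is in the 146–161 m interval — the pycnocline.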